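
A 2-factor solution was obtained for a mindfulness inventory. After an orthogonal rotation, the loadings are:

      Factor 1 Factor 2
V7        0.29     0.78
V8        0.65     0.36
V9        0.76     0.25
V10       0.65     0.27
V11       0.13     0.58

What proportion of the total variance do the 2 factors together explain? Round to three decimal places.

SS loadings by factor: 1.5236, 1.2098; total = 2.7334.
Total variance with 5 standardized items is 5, so the solution explains 2.7334/5 = 0.5467.

0.547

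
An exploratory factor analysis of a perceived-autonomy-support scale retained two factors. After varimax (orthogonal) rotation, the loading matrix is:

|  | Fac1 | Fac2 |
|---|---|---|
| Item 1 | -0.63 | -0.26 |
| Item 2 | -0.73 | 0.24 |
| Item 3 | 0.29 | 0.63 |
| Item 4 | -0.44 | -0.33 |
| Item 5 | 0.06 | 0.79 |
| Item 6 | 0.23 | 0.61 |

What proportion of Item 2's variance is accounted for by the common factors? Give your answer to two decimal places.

h² = (-0.73)² + 0.24² = 0.5329 + 0.0576 = 0.5905

0.59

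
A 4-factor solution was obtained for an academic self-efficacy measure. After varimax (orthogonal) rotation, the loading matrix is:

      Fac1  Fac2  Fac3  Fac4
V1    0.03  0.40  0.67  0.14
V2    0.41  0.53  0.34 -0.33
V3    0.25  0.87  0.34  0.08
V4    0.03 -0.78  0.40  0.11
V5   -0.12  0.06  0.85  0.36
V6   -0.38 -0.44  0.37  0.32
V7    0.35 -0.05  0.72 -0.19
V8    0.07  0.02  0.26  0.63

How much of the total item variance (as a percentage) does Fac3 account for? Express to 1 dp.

28.6%

SS loadings for Fac3 = 0.67² + 0.34² + 0.34² + 0.40² + 0.85² + 0.37² + 0.72² + 0.26² = 2.2855
With 8 standardized items, total variance = 8. Proportion = 2.2855/8 = 0.2857 → 28.57%.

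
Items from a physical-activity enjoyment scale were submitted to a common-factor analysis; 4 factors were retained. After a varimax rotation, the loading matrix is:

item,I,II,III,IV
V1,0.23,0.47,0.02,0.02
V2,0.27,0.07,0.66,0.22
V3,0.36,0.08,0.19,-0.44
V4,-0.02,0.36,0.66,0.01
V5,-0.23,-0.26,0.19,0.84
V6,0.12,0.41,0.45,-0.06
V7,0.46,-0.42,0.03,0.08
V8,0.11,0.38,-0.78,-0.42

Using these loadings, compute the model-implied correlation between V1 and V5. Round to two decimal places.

-0.15

r̂ = Σ λ_i·λ_j across factors = (0.23)(-0.23) + (0.47)(-0.26) + (0.02)(0.19) + (0.02)(0.84)
  = -0.0529 -0.1222 +0.0038 +0.0168 = -0.1545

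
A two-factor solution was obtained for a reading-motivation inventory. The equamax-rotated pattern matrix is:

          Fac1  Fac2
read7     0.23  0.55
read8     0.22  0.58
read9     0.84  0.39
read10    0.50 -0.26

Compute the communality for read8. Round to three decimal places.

h² = 0.22² + 0.58² = 0.0484 + 0.3364 = 0.3848

0.385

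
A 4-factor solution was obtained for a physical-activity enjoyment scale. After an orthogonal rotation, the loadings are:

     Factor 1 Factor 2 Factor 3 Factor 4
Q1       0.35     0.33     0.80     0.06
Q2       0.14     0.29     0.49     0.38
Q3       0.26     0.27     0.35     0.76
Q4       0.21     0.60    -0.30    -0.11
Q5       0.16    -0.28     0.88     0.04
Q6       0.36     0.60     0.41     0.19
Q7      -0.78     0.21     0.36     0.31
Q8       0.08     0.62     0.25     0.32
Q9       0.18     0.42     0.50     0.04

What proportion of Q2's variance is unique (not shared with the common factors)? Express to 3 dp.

0.512

h² = 0.14² + 0.29² + 0.49² + 0.38² = 0.0196 + 0.0841 + 0.2401 + 0.1444 = 0.4882
Uniqueness u² = 1 − h² = 1 − 0.4882 = 0.5118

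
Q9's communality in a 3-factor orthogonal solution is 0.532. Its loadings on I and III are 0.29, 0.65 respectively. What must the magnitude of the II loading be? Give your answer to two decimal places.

0.16

Under orthogonal rotation h² = Σλ², so λ_II² = h² − (0.5066) = 0.532 − 0.5066 = 0.0254.
|λ| = √0.0254 = 0.1594.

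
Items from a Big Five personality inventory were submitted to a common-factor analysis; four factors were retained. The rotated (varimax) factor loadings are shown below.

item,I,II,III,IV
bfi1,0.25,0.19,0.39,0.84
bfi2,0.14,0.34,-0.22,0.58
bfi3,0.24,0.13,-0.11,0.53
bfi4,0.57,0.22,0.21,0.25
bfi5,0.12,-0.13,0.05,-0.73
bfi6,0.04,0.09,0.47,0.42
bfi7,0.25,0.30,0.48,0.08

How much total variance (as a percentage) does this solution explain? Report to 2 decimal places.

Communalities: 0.9563, 0.5200, 0.3675, 0.4799, 0.5667, 0.4070, 0.3893; Σh² = 3.6867.
Total variance with 7 standardized items is 7, so the solution explains 3.6867/7 = 0.5267 = 52.67%.

52.67%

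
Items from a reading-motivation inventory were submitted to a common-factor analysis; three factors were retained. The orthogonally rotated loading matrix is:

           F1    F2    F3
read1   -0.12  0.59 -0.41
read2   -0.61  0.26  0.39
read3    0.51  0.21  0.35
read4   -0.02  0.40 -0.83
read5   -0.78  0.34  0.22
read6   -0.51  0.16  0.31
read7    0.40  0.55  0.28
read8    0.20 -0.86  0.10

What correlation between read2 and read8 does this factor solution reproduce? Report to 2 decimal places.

-0.31

r̂ = Σ λ_i·λ_j across factors = (-0.61)(0.20) + (0.26)(-0.86) + (0.39)(0.10)
  = -0.1220 -0.2236 +0.0390 = -0.3066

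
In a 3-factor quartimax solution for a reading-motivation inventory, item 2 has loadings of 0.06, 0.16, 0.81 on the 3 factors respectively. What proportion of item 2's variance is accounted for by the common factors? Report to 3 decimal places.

0.685

h² = 0.06² + 0.16² + 0.81² = 0.0036 + 0.0256 + 0.6561 = 0.6853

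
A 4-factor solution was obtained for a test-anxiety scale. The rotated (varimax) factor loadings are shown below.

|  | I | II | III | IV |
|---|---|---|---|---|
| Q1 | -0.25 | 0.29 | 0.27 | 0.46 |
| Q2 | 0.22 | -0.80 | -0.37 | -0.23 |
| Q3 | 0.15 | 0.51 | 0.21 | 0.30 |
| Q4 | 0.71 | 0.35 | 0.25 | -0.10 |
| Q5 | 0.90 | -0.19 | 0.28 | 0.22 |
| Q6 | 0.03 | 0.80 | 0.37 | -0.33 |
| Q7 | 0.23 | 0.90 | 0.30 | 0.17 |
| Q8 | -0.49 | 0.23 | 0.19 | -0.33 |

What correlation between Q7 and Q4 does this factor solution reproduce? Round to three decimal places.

0.536

r̂ = Σ λ_i·λ_j across factors = (0.23)(0.71) + (0.90)(0.35) + (0.30)(0.25) + (0.17)(-0.10)
  = +0.1633 +0.3150 +0.0750 -0.0170 = 0.5363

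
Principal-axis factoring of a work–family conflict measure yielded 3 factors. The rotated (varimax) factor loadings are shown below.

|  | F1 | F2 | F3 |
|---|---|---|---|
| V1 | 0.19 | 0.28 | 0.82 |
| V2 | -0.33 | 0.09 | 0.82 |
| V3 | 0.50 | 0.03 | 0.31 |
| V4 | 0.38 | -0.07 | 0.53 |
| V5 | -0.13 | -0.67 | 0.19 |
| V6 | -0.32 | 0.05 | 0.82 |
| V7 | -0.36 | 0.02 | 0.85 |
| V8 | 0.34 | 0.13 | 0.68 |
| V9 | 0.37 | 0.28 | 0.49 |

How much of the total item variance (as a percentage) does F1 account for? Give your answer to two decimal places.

SS loadings for F1 = 0.19² + (-0.33)² + 0.50² + 0.38² + (-0.13)² + (-0.32)² + (-0.36)² + 0.34² + 0.37² = 1.0408
With 9 standardized items, total variance = 9. Proportion = 1.0408/9 = 0.1156 → 11.56%.

11.56%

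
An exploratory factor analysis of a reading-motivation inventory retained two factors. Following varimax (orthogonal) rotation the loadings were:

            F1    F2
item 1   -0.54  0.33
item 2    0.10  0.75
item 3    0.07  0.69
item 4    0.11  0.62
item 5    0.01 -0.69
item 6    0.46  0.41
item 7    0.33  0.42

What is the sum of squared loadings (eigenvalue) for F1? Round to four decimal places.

0.6392

SS loadings for F1 = (-0.54)² + 0.10² + 0.07² + 0.11² + 0.01² + 0.46² + 0.33² = 0.2916 + 0.0100 + 0.0049 + 0.0121 + 0.0001 + 0.2116 + 0.1089 = 0.6392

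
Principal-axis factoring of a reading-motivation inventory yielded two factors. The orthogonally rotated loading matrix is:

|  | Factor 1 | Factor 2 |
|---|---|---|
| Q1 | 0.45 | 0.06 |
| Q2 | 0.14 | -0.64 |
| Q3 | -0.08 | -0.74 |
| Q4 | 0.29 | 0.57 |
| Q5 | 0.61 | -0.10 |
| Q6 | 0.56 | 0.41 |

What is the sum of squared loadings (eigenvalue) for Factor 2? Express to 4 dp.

1.4638

SS loadings for Factor 2 = 0.06² + (-0.64)² + (-0.74)² + 0.57² + (-0.10)² + 0.41² = 0.0036 + 0.4096 + 0.5476 + 0.3249 + 0.0100 + 0.1681 = 1.4638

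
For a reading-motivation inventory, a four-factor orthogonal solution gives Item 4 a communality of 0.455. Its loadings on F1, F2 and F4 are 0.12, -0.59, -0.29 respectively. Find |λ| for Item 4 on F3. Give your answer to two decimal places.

Under orthogonal rotation h² = Σλ², so λ_F3² = h² − (0.4466) = 0.455 − 0.4466 = 0.0084.
|λ| = √0.0084 = 0.0917.

0.09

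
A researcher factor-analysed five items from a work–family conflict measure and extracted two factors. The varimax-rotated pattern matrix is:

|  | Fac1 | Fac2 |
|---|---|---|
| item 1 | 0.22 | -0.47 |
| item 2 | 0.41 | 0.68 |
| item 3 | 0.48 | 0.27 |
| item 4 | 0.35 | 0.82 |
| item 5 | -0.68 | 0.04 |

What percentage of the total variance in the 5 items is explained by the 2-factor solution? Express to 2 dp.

SS loadings by factor: 1.0318, 1.4302; total = 2.4620.
Total variance with 5 standardized items is 5, so the solution explains 2.4620/5 = 0.4924 = 49.24%.

49.24%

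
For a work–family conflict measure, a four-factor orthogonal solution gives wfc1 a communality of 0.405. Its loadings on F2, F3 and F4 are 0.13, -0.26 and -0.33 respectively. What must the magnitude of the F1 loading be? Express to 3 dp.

0.460

Under orthogonal rotation h² = Σλ², so λ_F1² = h² − (0.1934) = 0.405 − 0.1934 = 0.2116.
|λ| = √0.2116 = 0.4600.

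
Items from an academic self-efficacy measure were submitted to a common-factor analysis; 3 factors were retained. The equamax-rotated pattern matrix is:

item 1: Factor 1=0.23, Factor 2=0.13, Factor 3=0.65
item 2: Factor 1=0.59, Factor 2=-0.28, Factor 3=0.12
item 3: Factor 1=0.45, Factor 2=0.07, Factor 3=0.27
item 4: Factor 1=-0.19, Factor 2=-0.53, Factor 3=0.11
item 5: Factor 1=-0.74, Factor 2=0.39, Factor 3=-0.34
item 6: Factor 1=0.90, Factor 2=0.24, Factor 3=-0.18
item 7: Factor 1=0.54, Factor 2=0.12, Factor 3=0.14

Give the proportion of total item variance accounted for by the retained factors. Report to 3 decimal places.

SS loadings by factor: 2.2888, 0.6052, 0.6895; total = 3.5835.
Total variance with 7 standardized items is 7, so the solution explains 3.5835/7 = 0.5119.

0.512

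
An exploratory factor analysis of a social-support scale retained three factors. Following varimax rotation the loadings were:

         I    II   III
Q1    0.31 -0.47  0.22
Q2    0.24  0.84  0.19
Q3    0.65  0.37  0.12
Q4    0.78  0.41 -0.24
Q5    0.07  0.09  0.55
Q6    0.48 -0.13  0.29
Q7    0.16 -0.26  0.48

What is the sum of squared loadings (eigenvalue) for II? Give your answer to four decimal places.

1.3241

SS loadings for II = (-0.47)² + 0.84² + 0.37² + 0.41² + 0.09² + (-0.13)² + (-0.26)² = 0.2209 + 0.7056 + 0.1369 + 0.1681 + 0.0081 + 0.0169 + 0.0676 = 1.3241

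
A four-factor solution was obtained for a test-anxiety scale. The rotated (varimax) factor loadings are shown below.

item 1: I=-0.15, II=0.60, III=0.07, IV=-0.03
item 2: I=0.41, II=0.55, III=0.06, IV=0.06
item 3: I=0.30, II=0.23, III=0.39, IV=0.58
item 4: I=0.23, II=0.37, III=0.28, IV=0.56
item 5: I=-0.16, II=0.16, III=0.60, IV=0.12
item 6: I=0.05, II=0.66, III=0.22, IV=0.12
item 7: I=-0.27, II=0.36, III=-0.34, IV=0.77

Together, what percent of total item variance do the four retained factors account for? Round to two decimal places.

55.95%

SS loadings by factor: 0.4345, 1.4431, 0.7630, 1.2762; total = 3.9168.
Total variance with 7 standardized items is 7, so the solution explains 3.9168/7 = 0.5595 = 55.95%.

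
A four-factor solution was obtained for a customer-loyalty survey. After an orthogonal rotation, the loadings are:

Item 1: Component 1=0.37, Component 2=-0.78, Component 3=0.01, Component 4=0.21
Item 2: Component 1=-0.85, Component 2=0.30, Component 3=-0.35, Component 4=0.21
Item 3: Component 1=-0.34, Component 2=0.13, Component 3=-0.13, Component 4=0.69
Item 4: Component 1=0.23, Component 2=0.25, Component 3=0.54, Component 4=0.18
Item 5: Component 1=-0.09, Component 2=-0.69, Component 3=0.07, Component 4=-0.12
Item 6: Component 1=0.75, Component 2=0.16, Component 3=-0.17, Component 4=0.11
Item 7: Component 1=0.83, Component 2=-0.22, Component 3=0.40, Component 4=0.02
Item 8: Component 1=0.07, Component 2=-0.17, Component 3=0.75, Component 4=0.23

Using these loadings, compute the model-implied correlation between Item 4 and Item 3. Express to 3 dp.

r̂ = Σ λ_i·λ_j across factors = (0.23)(-0.34) + (0.25)(0.13) + (0.54)(-0.13) + (0.18)(0.69)
  = -0.0782 +0.0325 -0.0702 +0.1242 = 0.0083

0.008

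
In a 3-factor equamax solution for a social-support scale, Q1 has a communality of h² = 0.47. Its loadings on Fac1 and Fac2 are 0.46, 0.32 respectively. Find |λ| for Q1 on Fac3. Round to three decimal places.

Under orthogonal rotation h² = Σλ², so λ_Fac3² = h² − (0.3140) = 0.47 − 0.3140 = 0.1560.
|λ| = √0.1560 = 0.3950.

0.395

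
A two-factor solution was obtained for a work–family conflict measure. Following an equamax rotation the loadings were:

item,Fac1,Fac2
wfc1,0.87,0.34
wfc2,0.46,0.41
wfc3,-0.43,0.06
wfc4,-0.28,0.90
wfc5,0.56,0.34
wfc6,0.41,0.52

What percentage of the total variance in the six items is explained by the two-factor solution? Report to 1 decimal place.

Communalities: 0.8725, 0.3797, 0.1885, 0.8884, 0.4292, 0.4385; Σh² = 3.1968.
Total variance with 6 standardized items is 6, so the solution explains 3.1968/6 = 0.5328 = 53.28%.

53.3%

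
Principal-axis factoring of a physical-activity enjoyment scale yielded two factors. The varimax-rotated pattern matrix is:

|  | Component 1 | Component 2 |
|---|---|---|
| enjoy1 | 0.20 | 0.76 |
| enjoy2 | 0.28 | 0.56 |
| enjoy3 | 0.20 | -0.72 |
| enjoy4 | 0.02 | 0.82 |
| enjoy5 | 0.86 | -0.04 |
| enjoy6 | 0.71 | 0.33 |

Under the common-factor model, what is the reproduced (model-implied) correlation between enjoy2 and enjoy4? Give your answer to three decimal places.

0.465

r̂ = Σ λ_i·λ_j across factors = (0.28)(0.02) + (0.56)(0.82)
  = +0.0056 +0.4592 = 0.4648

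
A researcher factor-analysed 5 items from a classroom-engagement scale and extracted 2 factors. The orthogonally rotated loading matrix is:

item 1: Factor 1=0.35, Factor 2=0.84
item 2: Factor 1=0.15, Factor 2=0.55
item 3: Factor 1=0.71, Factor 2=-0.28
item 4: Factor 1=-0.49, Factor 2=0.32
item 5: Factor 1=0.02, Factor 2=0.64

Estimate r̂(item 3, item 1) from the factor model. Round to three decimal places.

0.013

r̂ = Σ λ_i·λ_j across factors = (0.71)(0.35) + (-0.28)(0.84)
  = +0.2485 -0.2352 = 0.0133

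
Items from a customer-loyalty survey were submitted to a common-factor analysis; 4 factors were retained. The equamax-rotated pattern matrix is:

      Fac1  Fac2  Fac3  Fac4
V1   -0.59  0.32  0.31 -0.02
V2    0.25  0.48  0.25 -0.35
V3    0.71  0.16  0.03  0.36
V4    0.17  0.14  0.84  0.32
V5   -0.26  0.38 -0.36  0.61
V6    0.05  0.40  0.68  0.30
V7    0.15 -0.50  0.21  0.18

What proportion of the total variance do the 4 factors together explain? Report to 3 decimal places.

Communalities: 0.5470, 0.4779, 0.6602, 0.8565, 0.7137, 0.7149, 0.3490; Σh² = 4.3192.
Total variance with 7 standardized items is 7, so the solution explains 4.3192/7 = 0.6170.

0.617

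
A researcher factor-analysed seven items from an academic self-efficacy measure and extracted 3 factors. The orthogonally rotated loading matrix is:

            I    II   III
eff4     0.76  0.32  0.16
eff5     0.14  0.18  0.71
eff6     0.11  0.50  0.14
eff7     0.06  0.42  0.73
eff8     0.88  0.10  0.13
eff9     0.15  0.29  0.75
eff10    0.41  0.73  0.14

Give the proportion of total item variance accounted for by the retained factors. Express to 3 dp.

0.635

Communalities: 0.7056, 0.5561, 0.2817, 0.7129, 0.8013, 0.6691, 0.7206; Σh² = 4.4473.
Total variance with 7 standardized items is 7, so the solution explains 4.4473/7 = 0.6353.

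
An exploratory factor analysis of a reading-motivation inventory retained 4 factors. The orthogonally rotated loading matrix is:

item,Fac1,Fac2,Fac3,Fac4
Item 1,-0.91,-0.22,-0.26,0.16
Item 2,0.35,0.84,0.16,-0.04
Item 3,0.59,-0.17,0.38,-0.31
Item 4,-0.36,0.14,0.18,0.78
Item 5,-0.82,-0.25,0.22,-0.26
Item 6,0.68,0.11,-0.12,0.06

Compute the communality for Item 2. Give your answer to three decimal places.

h² = 0.35² + 0.84² + 0.16² + (-0.04)² = 0.1225 + 0.7056 + 0.0256 + 0.0016 = 0.8553

0.855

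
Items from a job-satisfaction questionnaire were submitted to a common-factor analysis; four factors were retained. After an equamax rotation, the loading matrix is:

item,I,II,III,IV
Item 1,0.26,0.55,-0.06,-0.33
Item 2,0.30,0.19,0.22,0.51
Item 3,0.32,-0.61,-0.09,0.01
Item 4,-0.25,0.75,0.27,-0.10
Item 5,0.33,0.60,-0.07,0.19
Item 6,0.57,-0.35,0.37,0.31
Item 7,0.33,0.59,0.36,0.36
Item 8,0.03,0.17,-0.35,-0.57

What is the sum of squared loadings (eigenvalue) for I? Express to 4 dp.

0.8661

SS loadings for I = 0.26² + 0.30² + 0.32² + (-0.25)² + 0.33² + 0.57² + 0.33² + 0.03² = 0.0676 + 0.0900 + 0.1024 + 0.0625 + 0.1089 + 0.3249 + 0.1089 + 0.0009 = 0.8661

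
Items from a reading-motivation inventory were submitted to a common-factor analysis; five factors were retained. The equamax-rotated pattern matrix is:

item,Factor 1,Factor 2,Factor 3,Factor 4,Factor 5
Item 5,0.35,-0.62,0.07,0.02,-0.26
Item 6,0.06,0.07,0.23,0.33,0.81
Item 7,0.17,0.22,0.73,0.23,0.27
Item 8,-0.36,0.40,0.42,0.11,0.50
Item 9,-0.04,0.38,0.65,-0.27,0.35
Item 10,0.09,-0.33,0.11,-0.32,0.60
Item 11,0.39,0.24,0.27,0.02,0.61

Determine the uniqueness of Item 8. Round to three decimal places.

h² = (-0.36)² + 0.40² + 0.42² + 0.11² + 0.50² = 0.1296 + 0.1600 + 0.1764 + 0.0121 + 0.2500 = 0.7281
Uniqueness u² = 1 − h² = 1 − 0.7281 = 0.2719

0.272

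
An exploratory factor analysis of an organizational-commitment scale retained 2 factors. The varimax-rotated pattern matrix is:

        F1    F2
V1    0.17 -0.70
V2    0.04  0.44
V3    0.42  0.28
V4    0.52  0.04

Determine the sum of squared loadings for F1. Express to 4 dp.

0.4773

SS loadings for F1 = 0.17² + 0.04² + 0.42² + 0.52² = 0.0289 + 0.0016 + 0.1764 + 0.2704 = 0.4773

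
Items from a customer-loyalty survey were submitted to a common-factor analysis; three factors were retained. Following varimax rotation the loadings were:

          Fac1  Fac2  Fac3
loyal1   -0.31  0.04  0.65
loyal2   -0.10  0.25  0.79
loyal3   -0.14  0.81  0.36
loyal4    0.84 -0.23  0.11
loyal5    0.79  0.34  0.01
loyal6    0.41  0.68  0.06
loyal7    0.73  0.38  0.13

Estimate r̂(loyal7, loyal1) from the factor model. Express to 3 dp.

-0.127

r̂ = Σ λ_i·λ_j across factors = (0.73)(-0.31) + (0.38)(0.04) + (0.13)(0.65)
  = -0.2263 +0.0152 +0.0845 = -0.1266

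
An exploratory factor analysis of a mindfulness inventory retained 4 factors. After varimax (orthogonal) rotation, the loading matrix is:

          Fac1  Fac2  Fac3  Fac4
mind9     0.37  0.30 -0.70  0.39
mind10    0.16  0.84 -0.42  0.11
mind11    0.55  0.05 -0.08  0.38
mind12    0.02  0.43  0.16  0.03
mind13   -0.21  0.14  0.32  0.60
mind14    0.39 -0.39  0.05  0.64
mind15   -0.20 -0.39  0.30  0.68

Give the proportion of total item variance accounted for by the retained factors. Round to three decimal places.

0.635

Communalities: 0.8690, 0.9197, 0.4558, 0.2118, 0.5261, 0.7163, 0.7445; Σh² = 4.4432.
Total variance with 7 standardized items is 7, so the solution explains 4.4432/7 = 0.6347.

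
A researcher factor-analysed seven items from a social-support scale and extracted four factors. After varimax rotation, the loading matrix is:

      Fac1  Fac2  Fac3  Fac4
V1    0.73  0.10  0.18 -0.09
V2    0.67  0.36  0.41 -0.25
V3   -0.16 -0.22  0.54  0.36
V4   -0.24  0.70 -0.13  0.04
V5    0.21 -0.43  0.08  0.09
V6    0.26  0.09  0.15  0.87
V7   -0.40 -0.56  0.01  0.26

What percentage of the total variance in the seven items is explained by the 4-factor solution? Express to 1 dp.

Communalities: 0.5834, 0.8091, 0.4952, 0.5661, 0.2435, 0.8551, 0.5413; Σh² = 4.0937.
Total variance with 7 standardized items is 7, so the solution explains 4.0937/7 = 0.5848 = 58.48%.

58.5%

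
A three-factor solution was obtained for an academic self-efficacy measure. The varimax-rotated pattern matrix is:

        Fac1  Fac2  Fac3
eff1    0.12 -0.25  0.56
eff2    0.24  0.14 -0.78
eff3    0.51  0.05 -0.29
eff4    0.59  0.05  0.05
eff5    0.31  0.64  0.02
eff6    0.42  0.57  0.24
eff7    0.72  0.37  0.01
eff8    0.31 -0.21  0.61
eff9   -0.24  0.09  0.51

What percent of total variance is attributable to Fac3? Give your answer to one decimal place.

SS loadings for Fac3 = 0.56² + (-0.78)² + (-0.29)² + 0.05² + 0.02² + 0.24² + 0.01² + 0.61² + 0.51² = 1.6989
With 9 standardized items, total variance = 9. Proportion = 1.6989/9 = 0.1888 → 18.88%.

18.9%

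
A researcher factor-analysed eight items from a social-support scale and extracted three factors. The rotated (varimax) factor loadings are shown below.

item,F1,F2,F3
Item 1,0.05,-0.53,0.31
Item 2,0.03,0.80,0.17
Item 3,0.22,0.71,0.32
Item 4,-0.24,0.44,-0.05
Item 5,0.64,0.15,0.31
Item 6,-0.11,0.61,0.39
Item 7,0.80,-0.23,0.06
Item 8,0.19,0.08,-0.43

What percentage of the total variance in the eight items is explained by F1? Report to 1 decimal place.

15.1%

SS loadings for F1 = 0.05² + 0.03² + 0.22² + (-0.24)² + 0.64² + (-0.11)² + 0.80² + 0.19² = 1.2072
With 8 standardized items, total variance = 8. Proportion = 1.2072/8 = 0.1509 → 15.09%.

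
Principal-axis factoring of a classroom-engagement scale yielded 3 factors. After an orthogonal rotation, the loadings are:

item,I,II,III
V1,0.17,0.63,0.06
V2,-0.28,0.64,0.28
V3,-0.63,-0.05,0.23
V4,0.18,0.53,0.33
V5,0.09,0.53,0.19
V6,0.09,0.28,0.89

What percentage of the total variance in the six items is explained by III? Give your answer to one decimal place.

17.9%

SS loadings for III = 0.06² + 0.28² + 0.23² + 0.33² + 0.19² + 0.89² = 1.0720
With 6 standardized items, total variance = 6. Proportion = 1.0720/6 = 0.1787 → 17.87%.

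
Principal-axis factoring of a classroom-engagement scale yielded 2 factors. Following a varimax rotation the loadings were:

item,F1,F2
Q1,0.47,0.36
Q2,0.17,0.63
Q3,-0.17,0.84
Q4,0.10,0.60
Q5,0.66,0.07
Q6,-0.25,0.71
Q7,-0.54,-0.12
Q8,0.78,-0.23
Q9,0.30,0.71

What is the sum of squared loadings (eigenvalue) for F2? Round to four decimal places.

2.6725

SS loadings for F2 = 0.36² + 0.63² + 0.84² + 0.60² + 0.07² + 0.71² + (-0.12)² + (-0.23)² + 0.71² = 0.1296 + 0.3969 + 0.7056 + 0.3600 + 0.0049 + 0.5041 + 0.0144 + 0.0529 + 0.5041 = 2.6725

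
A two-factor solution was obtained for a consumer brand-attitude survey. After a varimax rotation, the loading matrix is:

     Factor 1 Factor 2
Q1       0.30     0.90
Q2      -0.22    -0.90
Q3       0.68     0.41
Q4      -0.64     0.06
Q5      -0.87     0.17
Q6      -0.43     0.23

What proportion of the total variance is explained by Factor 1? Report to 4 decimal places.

0.3254

SS loadings for Factor 1 = 0.30² + (-0.22)² + 0.68² + (-0.64)² + (-0.87)² + (-0.43)² = 1.9522
Proportion of variance = 1.9522 / 6 = 0.3254.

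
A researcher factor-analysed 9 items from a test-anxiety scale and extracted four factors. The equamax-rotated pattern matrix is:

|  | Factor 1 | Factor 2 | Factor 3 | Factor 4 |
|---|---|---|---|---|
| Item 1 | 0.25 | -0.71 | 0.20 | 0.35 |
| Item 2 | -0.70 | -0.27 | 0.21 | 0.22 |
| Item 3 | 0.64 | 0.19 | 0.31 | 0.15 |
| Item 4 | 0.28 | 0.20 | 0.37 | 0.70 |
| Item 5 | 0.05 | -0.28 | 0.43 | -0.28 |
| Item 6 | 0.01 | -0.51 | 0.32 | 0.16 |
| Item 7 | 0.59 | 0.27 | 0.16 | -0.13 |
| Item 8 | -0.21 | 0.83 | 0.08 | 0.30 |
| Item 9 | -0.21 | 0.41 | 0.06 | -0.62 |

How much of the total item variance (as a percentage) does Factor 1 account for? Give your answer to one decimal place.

16.4%

SS loadings for Factor 1 = 0.25² + (-0.70)² + 0.64² + 0.28² + 0.05² + 0.01² + 0.59² + (-0.21)² + (-0.21)² = 1.4794
With 9 standardized items, total variance = 9. Proportion = 1.4794/9 = 0.1644 → 16.44%.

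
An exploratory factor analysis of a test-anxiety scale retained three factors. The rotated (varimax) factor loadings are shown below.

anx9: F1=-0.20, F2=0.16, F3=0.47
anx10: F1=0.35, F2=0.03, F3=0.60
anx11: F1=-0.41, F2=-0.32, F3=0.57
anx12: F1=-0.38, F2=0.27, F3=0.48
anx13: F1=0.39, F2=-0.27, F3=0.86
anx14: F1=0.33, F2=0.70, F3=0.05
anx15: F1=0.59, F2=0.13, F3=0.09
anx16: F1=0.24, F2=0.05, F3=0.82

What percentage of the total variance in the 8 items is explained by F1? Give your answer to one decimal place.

14.3%

SS loadings for F1 = (-0.20)² + 0.35² + (-0.41)² + (-0.38)² + 0.39² + 0.33² + 0.59² + 0.24² = 1.1417
With 8 standardized items, total variance = 8. Proportion = 1.1417/8 = 0.1427 → 14.27%.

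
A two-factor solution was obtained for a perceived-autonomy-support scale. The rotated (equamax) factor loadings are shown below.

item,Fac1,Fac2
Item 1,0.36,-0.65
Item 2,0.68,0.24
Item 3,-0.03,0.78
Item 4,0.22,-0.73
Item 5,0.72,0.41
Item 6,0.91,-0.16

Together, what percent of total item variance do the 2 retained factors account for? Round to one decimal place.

63.4%

Communalities: 0.5521, 0.5200, 0.6093, 0.5813, 0.6865, 0.8537; Σh² = 3.8029.
Total variance with 6 standardized items is 6, so the solution explains 3.8029/6 = 0.6338 = 63.38%.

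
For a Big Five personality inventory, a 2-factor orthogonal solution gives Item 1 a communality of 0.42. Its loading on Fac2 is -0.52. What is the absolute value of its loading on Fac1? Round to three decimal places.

Under orthogonal rotation h² = Σλ², so λ_Fac1² = h² − (0.2704) = 0.42 − 0.2704 = 0.1496.
|λ| = √0.1496 = 0.3868.

0.387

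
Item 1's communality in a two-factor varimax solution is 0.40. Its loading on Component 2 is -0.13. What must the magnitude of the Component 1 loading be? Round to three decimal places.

0.619

Under orthogonal rotation h² = Σλ², so λ_Component 1² = h² − (0.0169) = 0.40 − 0.0169 = 0.3831.
|λ| = √0.3831 = 0.6190.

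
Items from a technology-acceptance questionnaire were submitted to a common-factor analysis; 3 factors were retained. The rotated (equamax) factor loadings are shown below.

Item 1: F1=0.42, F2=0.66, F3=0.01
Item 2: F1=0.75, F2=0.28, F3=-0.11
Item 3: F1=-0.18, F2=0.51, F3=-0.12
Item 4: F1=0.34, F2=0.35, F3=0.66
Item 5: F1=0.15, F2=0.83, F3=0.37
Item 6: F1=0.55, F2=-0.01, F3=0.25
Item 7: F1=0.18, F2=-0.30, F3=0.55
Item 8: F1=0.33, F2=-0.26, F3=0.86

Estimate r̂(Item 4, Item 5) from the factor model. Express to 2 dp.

r̂ = Σ λ_i·λ_j across factors = (0.34)(0.15) + (0.35)(0.83) + (0.66)(0.37)
  = +0.0510 +0.2905 +0.2442 = 0.5857

0.59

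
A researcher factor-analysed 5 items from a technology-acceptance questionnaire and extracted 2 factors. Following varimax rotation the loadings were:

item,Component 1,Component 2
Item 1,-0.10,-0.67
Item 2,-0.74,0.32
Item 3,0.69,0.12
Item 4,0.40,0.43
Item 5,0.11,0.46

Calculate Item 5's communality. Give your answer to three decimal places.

h² = 0.11² + 0.46² = 0.0121 + 0.2116 = 0.2237

0.224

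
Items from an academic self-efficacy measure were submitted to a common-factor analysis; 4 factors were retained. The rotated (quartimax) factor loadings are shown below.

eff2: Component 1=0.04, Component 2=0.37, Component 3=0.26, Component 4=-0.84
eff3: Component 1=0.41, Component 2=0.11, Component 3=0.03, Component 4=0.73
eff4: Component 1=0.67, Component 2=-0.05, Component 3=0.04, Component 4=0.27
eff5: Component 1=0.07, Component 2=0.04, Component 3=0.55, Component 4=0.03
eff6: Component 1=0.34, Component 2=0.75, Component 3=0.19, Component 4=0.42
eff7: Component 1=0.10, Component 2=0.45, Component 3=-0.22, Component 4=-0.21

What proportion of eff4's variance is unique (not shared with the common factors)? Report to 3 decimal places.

0.474

h² = 0.67² + (-0.05)² + 0.04² + 0.27² = 0.4489 + 0.0025 + 0.0016 + 0.0729 = 0.5259
Uniqueness u² = 1 − h² = 1 − 0.5259 = 0.4741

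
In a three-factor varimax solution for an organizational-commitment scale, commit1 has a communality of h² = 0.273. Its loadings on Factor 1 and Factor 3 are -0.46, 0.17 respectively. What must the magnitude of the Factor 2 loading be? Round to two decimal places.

Under orthogonal rotation h² = Σλ², so λ_Factor 2² = h² − (0.2405) = 0.273 − 0.2405 = 0.0325.
|λ| = √0.0325 = 0.1803.

0.18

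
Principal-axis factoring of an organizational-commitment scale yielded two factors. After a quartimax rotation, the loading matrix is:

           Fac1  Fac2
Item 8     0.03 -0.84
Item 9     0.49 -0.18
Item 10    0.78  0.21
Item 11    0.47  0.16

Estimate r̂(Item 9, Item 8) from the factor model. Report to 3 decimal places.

r̂ = Σ λ_i·λ_j across factors = (0.49)(0.03) + (-0.18)(-0.84)
  = +0.0147 +0.1512 = 0.1659

0.166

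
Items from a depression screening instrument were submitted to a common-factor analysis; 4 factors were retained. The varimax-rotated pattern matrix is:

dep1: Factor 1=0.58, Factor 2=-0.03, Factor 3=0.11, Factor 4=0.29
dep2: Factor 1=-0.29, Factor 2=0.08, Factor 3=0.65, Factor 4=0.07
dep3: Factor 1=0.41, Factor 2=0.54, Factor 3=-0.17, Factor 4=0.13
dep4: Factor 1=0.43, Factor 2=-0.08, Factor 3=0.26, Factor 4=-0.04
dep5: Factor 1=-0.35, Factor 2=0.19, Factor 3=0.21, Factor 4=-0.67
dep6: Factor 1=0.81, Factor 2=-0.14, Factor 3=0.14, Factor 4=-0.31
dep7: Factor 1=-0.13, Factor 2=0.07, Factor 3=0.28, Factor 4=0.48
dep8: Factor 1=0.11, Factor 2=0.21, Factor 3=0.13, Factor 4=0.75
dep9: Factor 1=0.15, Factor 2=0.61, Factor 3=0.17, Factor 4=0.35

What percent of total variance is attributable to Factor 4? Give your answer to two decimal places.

17.42%

SS loadings for Factor 4 = 0.29² + 0.07² + 0.13² + (-0.04)² + (-0.67)² + (-0.31)² + 0.48² + 0.75² + 0.35² = 1.5679
With 9 standardized items, total variance = 9. Proportion = 1.5679/9 = 0.1742 → 17.42%.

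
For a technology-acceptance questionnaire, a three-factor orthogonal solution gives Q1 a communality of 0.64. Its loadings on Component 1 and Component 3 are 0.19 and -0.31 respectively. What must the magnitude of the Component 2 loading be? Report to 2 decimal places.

Under orthogonal rotation h² = Σλ², so λ_Component 2² = h² − (0.1322) = 0.64 − 0.1322 = 0.5078.
|λ| = √0.5078 = 0.7126.

0.71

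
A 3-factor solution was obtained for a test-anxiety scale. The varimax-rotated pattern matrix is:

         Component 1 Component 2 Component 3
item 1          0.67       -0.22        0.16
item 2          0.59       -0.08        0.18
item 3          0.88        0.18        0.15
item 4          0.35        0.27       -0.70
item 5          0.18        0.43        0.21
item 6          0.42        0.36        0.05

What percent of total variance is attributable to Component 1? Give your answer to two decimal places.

31.71%

SS loadings for Component 1 = 0.67² + 0.59² + 0.88² + 0.35² + 0.18² + 0.42² = 1.9027
With 6 standardized items, total variance = 6. Proportion = 1.9027/6 = 0.3171 → 31.71%.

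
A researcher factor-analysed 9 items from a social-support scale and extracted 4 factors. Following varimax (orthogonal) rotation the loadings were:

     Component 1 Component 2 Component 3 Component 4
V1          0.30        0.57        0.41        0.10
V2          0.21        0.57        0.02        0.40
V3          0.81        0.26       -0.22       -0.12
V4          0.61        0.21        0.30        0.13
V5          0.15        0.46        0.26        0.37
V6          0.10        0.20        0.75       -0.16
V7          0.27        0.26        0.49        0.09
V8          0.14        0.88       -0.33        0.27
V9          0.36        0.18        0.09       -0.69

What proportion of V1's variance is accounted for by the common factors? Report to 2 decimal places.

0.59

h² = 0.30² + 0.57² + 0.41² + 0.10² = 0.0900 + 0.3249 + 0.1681 + 0.0100 = 0.5930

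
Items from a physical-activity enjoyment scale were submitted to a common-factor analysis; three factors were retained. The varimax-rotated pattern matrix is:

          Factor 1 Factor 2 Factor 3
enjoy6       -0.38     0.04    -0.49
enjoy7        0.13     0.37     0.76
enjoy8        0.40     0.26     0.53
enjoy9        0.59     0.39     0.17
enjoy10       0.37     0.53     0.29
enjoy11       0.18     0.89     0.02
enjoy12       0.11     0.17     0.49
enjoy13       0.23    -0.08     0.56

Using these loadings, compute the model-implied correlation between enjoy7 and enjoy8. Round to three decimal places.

0.551

r̂ = Σ λ_i·λ_j across factors = (0.13)(0.40) + (0.37)(0.26) + (0.76)(0.53)
  = +0.0520 +0.0962 +0.4028 = 0.5510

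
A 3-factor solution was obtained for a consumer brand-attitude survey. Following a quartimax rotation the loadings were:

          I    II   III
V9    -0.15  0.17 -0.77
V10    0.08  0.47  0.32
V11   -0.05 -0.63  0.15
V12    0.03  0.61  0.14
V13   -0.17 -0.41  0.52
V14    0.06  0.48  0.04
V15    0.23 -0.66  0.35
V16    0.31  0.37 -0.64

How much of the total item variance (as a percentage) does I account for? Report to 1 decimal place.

2.7%

SS loadings for I = (-0.15)² + 0.08² + (-0.05)² + 0.03² + (-0.17)² + 0.06² + 0.23² + 0.31² = 0.2138
With 8 standardized items, total variance = 8. Proportion = 0.2138/8 = 0.0267 → 2.67%.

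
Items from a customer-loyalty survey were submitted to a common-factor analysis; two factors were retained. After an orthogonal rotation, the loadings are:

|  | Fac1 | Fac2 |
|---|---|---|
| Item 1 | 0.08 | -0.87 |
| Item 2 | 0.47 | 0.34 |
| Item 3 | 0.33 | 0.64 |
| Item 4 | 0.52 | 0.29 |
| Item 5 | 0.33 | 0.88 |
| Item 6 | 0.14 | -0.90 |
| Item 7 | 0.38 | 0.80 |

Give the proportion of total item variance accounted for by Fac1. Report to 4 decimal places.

0.1256

SS loadings for Fac1 = 0.08² + 0.47² + 0.33² + 0.52² + 0.33² + 0.14² + 0.38² = 0.8795
Proportion of variance = 0.8795 / 7 = 0.1256.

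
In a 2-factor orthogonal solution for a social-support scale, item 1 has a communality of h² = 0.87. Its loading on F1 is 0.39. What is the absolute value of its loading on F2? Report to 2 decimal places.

0.85

Under orthogonal rotation h² = Σλ², so λ_F2² = h² − (0.1521) = 0.87 − 0.1521 = 0.7179.
|λ| = √0.7179 = 0.8473.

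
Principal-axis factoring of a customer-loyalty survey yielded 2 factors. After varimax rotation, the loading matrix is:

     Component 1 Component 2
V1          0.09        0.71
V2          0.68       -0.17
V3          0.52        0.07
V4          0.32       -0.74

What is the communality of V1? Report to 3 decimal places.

0.512

h² = 0.09² + 0.71² = 0.0081 + 0.5041 = 0.5122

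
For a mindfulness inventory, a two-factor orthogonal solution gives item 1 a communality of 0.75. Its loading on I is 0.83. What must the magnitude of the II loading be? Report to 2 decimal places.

0.25

Under orthogonal rotation h² = Σλ², so λ_II² = h² − (0.6889) = 0.75 − 0.6889 = 0.0611.
|λ| = √0.0611 = 0.2472.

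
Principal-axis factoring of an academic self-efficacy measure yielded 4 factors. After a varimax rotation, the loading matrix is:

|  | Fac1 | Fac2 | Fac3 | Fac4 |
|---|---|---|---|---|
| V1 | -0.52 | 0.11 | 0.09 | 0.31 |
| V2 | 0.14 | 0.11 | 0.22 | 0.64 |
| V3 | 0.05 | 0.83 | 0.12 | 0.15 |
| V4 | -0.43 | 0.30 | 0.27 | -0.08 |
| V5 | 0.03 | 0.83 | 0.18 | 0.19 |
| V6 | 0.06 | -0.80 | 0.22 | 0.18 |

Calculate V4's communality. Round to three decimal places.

h² = (-0.43)² + 0.30² + 0.27² + (-0.08)² = 0.1849 + 0.0900 + 0.0729 + 0.0064 = 0.3542

0.354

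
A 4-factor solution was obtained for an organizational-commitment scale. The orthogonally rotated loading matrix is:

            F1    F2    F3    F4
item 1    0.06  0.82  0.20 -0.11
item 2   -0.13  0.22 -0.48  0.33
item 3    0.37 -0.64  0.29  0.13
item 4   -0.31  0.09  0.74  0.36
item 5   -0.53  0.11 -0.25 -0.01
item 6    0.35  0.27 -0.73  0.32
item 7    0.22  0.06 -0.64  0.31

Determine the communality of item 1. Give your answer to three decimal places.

0.728

h² = 0.06² + 0.82² + 0.20² + (-0.11)² = 0.0036 + 0.6724 + 0.0400 + 0.0121 = 0.7281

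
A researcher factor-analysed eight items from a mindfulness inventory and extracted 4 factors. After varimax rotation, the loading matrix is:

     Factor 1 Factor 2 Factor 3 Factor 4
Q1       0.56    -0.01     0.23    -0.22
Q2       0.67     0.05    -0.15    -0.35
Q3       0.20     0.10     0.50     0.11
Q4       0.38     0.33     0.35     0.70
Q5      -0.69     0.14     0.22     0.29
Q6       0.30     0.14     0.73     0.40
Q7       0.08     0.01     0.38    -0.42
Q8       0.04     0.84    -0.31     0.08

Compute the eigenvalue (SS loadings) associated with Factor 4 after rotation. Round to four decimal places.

SS loadings for Factor 4 = (-0.22)² + (-0.35)² + 0.11² + 0.70² + 0.29² + 0.40² + (-0.42)² + 0.08² = 0.0484 + 0.1225 + 0.0121 + 0.4900 + 0.0841 + 0.1600 + 0.1764 + 0.0064 = 1.0999

1.0999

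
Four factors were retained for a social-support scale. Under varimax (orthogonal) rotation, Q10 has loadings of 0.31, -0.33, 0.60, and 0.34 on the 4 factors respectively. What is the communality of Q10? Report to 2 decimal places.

0.68

h² = 0.31² + (-0.33)² + 0.60² + 0.34² = 0.0961 + 0.1089 + 0.3600 + 0.1156 = 0.6806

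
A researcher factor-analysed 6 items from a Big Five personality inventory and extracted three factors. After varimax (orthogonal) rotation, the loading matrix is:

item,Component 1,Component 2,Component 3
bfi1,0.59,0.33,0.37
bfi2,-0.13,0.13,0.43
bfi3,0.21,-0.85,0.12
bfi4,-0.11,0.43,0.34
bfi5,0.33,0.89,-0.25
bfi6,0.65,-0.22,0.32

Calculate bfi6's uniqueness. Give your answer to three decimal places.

0.427

h² = 0.65² + (-0.22)² + 0.32² = 0.4225 + 0.0484 + 0.1024 = 0.5733
Uniqueness u² = 1 − h² = 1 − 0.5733 = 0.4267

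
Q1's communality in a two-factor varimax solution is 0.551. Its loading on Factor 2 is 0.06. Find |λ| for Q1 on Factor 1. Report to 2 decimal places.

0.74

Under orthogonal rotation h² = Σλ², so λ_Factor 1² = h² − (0.0036) = 0.551 − 0.0036 = 0.5474.
|λ| = √0.5474 = 0.7399.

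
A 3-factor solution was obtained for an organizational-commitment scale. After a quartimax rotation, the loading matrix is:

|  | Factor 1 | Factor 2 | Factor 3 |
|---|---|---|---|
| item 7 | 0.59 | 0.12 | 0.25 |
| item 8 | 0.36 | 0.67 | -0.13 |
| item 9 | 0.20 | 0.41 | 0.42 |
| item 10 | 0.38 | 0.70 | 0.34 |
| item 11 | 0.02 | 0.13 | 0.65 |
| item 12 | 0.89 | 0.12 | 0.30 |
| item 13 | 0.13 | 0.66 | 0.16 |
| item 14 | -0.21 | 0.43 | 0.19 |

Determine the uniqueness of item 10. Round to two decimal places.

h² = 0.38² + 0.70² + 0.34² = 0.1444 + 0.4900 + 0.1156 = 0.7500
Uniqueness u² = 1 − h² = 1 − 0.7500 = 0.2500

0.25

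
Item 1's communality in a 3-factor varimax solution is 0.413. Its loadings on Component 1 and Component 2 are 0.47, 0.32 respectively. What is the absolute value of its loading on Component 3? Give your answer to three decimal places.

Under orthogonal rotation h² = Σλ², so λ_Component 3² = h² − (0.3233) = 0.413 − 0.3233 = 0.0897.
|λ| = √0.0897 = 0.2995.

0.299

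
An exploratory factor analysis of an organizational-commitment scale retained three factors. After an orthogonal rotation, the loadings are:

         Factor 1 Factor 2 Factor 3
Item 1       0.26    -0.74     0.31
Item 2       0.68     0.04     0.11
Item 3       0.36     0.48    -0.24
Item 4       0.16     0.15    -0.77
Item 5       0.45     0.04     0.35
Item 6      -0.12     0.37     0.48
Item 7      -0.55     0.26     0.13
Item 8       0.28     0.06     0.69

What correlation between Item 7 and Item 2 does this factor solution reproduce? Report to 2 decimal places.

r̂ = Σ λ_i·λ_j across factors = (-0.55)(0.68) + (0.26)(0.04) + (0.13)(0.11)
  = -0.3740 +0.0104 +0.0143 = -0.3493

-0.35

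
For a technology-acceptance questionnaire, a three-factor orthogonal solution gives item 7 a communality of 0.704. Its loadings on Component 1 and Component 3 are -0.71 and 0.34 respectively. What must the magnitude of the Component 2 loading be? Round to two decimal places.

0.29

Under orthogonal rotation h² = Σλ², so λ_Component 2² = h² − (0.6197) = 0.704 − 0.6197 = 0.0843.
|λ| = √0.0843 = 0.2903.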